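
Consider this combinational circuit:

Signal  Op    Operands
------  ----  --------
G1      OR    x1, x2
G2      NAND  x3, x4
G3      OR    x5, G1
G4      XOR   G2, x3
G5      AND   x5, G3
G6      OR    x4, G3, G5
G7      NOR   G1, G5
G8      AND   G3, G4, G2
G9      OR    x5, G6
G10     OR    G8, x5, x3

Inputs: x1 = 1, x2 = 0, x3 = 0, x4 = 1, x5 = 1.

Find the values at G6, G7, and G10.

G6 = 1  G7 = 0  G10 = 1

G1 = x1 OR x2 = 1 OR 0 = 1
G2 = x3 NAND x4 = 0 NAND 1 = 1
G3 = x5 OR G1 = 1 OR 1 = 1
G4 = G2 XOR x3 = 1 XOR 0 = 1
G5 = x5 AND G3 = 1 AND 1 = 1
G6 = x4 OR G3 OR G5 = 1 OR 1 OR 1 = 1
G7 = G1 NOR G5 = 1 NOR 1 = 0
G8 = G3 AND G4 AND G2 = 1 AND 1 AND 1 = 1
G10 = G8 OR x5 OR x3 = 1 OR 1 OR 0 = 1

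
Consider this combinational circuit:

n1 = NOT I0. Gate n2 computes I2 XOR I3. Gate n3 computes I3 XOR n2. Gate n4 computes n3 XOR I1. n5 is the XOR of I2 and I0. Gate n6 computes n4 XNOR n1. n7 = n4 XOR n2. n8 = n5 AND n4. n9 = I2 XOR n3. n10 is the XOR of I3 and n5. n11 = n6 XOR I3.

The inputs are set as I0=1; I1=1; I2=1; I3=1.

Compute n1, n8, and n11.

n1 = NOT I0 = NOT 1 = 0
n2 = I2 XOR I3 = 1 XOR 1 = 0
n3 = I3 XOR n2 = 1 XOR 0 = 1
n4 = n3 XOR I1 = 1 XOR 1 = 0
n5 = I2 XOR I0 = 1 XOR 1 = 0
n6 = n4 XNOR n1 = 0 XNOR 0 = 1
n8 = n5 AND n4 = 0 AND 0 = 0
n11 = n6 XOR I3 = 1 XOR 1 = 0

n1 = 0  n8 = 0  n11 = 0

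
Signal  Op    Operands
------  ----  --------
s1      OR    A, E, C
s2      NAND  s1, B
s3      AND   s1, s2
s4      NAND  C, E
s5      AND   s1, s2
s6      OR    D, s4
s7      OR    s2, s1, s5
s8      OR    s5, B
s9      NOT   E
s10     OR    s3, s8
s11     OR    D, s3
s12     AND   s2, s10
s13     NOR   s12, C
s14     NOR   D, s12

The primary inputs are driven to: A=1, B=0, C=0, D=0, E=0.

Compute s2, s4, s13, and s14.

s2 = 1, s4 = 1, s13 = 0, s14 = 0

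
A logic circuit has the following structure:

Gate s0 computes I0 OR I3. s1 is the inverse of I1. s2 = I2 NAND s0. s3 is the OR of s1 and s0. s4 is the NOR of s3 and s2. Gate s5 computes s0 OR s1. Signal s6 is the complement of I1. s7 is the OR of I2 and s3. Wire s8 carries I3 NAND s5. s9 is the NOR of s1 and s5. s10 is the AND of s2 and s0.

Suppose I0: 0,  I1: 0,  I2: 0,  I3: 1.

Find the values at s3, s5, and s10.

s3 = 1, s5 = 1, s10 = 1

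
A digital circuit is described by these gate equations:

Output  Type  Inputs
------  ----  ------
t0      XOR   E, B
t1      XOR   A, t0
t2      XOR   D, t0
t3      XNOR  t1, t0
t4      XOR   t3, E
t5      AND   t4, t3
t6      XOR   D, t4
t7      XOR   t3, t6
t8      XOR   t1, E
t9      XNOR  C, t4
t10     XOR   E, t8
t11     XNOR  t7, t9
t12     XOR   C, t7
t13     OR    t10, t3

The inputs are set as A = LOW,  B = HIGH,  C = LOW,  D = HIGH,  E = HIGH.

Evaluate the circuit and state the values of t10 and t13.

t10 = LOW, t13 = HIGH

t0 = E XOR B = HIGH XOR HIGH = LOW
t1 = A XOR t0 = LOW XOR LOW = LOW
t3 = t1 XNOR t0 = LOW XNOR LOW = HIGH
t8 = t1 XOR E = LOW XOR HIGH = HIGH
t10 = E XOR t8 = HIGH XOR HIGH = LOW
t13 = t10 OR t3 = LOW OR HIGH = HIGH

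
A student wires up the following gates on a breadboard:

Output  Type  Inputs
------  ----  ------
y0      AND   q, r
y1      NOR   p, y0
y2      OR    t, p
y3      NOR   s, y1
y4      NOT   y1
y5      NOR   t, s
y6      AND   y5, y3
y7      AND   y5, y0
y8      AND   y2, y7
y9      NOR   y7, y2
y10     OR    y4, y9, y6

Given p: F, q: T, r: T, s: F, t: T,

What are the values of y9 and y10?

y9 = F; y10 = T

y0 = q AND r = T AND T = T
y1 = p NOR y0 = F NOR T = F
y2 = t OR p = T OR F = T
y3 = s NOR y1 = F NOR F = T
y4 = NOT y1 = NOT F = T
y5 = t NOR s = T NOR F = F
y6 = y5 AND y3 = F AND T = F
y7 = y5 AND y0 = F AND T = F
y9 = y7 NOR y2 = F NOR T = F
y10 = y4 OR y9 OR y6 = T OR F OR F = T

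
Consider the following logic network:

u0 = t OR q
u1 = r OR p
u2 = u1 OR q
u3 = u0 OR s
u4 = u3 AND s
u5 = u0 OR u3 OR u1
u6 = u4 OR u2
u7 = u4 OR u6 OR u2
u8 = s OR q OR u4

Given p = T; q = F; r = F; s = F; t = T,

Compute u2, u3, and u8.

u0 = t OR q = T OR F = T
u1 = r OR p = F OR T = T
u2 = u1 OR q = T OR F = T
u3 = u0 OR s = T OR F = T
u4 = u3 AND s = T AND F = F
u8 = s OR q OR u4 = F OR F OR F = F

u2 = T  u3 = T  u8 = F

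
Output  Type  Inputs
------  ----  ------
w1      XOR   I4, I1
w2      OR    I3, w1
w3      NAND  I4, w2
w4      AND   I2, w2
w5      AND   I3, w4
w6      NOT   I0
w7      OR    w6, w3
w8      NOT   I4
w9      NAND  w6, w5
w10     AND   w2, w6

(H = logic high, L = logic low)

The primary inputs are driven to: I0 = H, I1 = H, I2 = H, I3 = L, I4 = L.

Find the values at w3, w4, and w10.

w3 = H, w4 = H, w10 = L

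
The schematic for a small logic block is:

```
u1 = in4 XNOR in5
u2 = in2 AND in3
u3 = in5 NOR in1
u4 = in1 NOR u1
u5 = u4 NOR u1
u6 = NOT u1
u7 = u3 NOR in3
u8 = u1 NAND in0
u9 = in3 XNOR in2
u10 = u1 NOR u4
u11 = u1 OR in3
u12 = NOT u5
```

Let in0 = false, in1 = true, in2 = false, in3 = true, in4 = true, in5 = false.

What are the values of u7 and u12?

u7 = false, u12 = false

u1 = in4 XNOR in5 = true XNOR false = false
u3 = in5 NOR in1 = false NOR true = false
u4 = in1 NOR u1 = true NOR false = false
u5 = u4 NOR u1 = false NOR false = true
u7 = u3 NOR in3 = false NOR true = false
u12 = NOT u5 = NOT true = false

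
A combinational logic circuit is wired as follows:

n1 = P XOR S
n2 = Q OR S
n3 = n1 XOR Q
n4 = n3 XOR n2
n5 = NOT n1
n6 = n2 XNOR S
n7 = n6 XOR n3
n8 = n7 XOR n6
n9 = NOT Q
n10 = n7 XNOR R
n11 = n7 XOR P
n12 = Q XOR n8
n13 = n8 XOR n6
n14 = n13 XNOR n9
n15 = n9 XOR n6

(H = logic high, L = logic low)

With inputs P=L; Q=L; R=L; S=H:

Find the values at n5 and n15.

n1 = P XOR S = L XOR H = H
n2 = Q OR S = L OR H = H
n5 = NOT n1 = NOT H = L
n6 = n2 XNOR S = H XNOR H = H
n9 = NOT Q = NOT L = H
n15 = n9 XOR n6 = H XOR H = L

n5 = L, n15 = L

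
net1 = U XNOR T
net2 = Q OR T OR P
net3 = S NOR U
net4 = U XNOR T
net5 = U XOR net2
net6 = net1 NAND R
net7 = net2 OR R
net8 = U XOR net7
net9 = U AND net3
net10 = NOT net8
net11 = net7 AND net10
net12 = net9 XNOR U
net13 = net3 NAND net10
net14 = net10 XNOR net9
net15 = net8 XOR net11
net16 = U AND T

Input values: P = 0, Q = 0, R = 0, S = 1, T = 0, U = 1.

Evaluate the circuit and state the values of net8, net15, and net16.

net2 = Q OR T OR P = 0 OR 0 OR 0 = 0
net7 = net2 OR R = 0 OR 0 = 0
net8 = U XOR net7 = 1 XOR 0 = 1
net10 = NOT net8 = NOT 1 = 0
net11 = net7 AND net10 = 0 AND 0 = 0
net15 = net8 XOR net11 = 1 XOR 0 = 1
net16 = U AND T = 1 AND 0 = 0

net8 = 1  net15 = 1  net16 = 0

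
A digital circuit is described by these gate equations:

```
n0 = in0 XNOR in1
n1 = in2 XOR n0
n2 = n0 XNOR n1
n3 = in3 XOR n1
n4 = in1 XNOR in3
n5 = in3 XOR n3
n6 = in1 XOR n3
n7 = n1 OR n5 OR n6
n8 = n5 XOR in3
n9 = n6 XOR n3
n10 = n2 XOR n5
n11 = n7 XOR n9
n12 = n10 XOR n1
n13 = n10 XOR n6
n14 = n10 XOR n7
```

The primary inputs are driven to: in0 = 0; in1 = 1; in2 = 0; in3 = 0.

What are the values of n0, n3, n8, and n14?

n0 = 0; n3 = 0; n8 = 0; n14 = 0

n0 = in0 XNOR in1 = 0 XNOR 1 = 0
n1 = in2 XOR n0 = 0 XOR 0 = 0
n2 = n0 XNOR n1 = 0 XNOR 0 = 1
n3 = in3 XOR n1 = 0 XOR 0 = 0
n5 = in3 XOR n3 = 0 XOR 0 = 0
n6 = in1 XOR n3 = 1 XOR 0 = 1
n7 = n1 OR n5 OR n6 = 0 OR 0 OR 1 = 1
n8 = n5 XOR in3 = 0 XOR 0 = 0
n10 = n2 XOR n5 = 1 XOR 0 = 1
n14 = n10 XOR n7 = 1 XOR 1 = 0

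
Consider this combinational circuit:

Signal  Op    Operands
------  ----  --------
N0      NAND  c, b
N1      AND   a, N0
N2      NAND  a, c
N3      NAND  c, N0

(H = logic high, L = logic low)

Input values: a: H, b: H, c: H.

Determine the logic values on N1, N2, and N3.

N0 = c NAND b = H NAND H = L
N1 = a AND N0 = H AND L = L
N2 = a NAND c = H NAND H = L
N3 = c NAND N0 = H NAND L = H

N1 = L; N2 = L; N3 = H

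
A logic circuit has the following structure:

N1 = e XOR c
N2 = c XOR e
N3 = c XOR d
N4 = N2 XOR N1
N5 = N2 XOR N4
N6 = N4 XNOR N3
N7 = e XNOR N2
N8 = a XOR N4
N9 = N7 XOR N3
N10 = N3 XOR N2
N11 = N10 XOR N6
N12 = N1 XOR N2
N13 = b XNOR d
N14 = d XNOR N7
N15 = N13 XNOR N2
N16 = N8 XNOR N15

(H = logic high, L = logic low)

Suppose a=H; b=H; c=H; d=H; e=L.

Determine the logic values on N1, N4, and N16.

N1 = H  N4 = L  N16 = H

N1 = e XOR c = L XOR H = H
N2 = c XOR e = H XOR L = H
N4 = N2 XOR N1 = H XOR H = L
N8 = a XOR N4 = H XOR L = H
N13 = b XNOR d = H XNOR H = H
N15 = N13 XNOR N2 = H XNOR H = H
N16 = N8 XNOR N15 = H XNOR H = H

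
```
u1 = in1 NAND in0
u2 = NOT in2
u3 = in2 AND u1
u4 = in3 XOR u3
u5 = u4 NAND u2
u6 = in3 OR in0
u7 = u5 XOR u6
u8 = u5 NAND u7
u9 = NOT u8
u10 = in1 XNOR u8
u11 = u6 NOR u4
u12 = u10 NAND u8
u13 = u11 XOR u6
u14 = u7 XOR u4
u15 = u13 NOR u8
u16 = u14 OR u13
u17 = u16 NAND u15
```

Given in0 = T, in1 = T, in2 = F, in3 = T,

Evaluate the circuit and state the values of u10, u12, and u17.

u10 = T, u12 = F, u17 = T

u1 = in1 NAND in0 = T NAND T = F
u2 = NOT in2 = NOT F = T
u3 = in2 AND u1 = F AND F = F
u4 = in3 XOR u3 = T XOR F = T
u5 = u4 NAND u2 = T NAND T = F
u6 = in3 OR in0 = T OR T = T
u7 = u5 XOR u6 = F XOR T = T
u8 = u5 NAND u7 = F NAND T = T
u10 = in1 XNOR u8 = T XNOR T = T
u11 = u6 NOR u4 = T NOR T = F
u12 = u10 NAND u8 = T NAND T = F
u13 = u11 XOR u6 = F XOR T = T
u14 = u7 XOR u4 = T XOR T = F
u15 = u13 NOR u8 = T NOR T = F
u16 = u14 OR u13 = F OR T = T
u17 = u16 NAND u15 = T NAND F = T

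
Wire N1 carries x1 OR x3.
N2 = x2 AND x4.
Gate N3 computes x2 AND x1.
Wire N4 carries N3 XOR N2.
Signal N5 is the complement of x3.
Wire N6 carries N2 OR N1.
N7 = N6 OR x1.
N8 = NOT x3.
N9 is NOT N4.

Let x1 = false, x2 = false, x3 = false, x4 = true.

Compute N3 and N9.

N2 = x2 AND x4 = false AND true = false
N3 = x2 AND x1 = false AND false = false
N4 = N3 XOR N2 = false XOR false = false
N9 = NOT N4 = NOT false = true

N3 = false, N9 = true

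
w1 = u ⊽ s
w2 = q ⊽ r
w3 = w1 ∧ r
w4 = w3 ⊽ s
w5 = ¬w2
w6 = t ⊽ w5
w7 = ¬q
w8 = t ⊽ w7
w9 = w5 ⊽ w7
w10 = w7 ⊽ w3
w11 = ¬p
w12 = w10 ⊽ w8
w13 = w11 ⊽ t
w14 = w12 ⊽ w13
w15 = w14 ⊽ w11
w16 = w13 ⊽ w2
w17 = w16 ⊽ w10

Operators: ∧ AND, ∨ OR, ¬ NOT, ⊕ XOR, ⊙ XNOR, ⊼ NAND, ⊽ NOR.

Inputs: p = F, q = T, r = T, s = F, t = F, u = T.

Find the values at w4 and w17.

w1 = u NOR s = T NOR F = F
w2 = q NOR r = T NOR T = F
w3 = w1 AND r = F AND T = F
w4 = w3 NOR s = F NOR F = T
w7 = NOT q = NOT T = F
w10 = w7 NOR w3 = F NOR F = T
w11 = NOT p = NOT F = T
w13 = w11 NOR t = T NOR F = F
w16 = w13 NOR w2 = F NOR F = T
w17 = w16 NOR w10 = T NOR T = F

w4 = T; w17 = F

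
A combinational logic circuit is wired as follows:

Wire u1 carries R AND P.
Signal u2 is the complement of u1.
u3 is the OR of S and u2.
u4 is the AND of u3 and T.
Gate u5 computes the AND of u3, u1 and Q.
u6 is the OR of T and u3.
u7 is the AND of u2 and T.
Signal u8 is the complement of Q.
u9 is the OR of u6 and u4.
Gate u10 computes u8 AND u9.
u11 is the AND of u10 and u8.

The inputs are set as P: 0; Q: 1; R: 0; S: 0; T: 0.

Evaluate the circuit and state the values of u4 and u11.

u4 = 0, u11 = 0

u1 = R AND P = 0 AND 0 = 0
u2 = NOT u1 = NOT 0 = 1
u3 = S OR u2 = 0 OR 1 = 1
u4 = u3 AND T = 1 AND 0 = 0
u6 = T OR u3 = 0 OR 1 = 1
u8 = NOT Q = NOT 1 = 0
u9 = u6 OR u4 = 1 OR 0 = 1
u10 = u8 AND u9 = 0 AND 1 = 0
u11 = u10 AND u8 = 0 AND 0 = 0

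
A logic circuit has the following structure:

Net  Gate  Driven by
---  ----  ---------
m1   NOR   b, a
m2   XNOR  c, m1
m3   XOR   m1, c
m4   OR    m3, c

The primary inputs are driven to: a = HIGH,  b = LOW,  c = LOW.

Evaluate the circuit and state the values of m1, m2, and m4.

m1 = LOW, m2 = HIGH, m4 = LOW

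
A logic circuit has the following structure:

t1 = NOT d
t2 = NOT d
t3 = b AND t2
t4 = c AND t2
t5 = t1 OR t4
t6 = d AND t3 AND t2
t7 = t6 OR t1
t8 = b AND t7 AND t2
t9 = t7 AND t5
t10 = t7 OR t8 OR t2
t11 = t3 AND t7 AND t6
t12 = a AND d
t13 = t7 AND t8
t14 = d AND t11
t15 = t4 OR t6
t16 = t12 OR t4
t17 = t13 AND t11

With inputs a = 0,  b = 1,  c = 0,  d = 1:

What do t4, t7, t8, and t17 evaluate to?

t4 = 0, t7 = 0, t8 = 0, t17 = 0

t1 = NOT d = NOT 1 = 0
t2 = NOT d = NOT 1 = 0
t3 = b AND t2 = 1 AND 0 = 0
t4 = c AND t2 = 0 AND 0 = 0
t6 = d AND t3 AND t2 = 1 AND 0 AND 0 = 0
t7 = t6 OR t1 = 0 OR 0 = 0
t8 = b AND t7 AND t2 = 1 AND 0 AND 0 = 0
t11 = t3 AND t7 AND t6 = 0 AND 0 AND 0 = 0
t13 = t7 AND t8 = 0 AND 0 = 0
t17 = t13 AND t11 = 0 AND 0 = 0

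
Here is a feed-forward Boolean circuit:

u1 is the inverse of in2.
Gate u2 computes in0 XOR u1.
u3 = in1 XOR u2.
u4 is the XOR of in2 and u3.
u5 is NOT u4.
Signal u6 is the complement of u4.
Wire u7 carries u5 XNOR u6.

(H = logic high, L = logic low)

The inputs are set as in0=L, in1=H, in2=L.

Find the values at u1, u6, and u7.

u1 = H; u6 = H; u7 = H

u1 = NOT in2 = NOT L = H
u2 = in0 XOR u1 = L XOR H = H
u3 = in1 XOR u2 = H XOR H = L
u4 = in2 XOR u3 = L XOR L = L
u5 = NOT u4 = NOT L = H
u6 = NOT u4 = NOT L = H
u7 = u5 XNOR u6 = H XNOR H = H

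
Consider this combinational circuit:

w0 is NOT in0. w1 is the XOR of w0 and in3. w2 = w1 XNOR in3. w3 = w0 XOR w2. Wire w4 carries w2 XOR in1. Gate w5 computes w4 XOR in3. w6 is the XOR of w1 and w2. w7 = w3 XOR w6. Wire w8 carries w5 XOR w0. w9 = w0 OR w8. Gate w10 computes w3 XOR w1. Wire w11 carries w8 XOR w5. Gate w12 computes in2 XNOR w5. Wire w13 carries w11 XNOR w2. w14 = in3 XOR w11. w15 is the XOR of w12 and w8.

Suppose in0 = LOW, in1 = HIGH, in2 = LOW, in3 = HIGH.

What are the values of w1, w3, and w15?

w0 = NOT in0 = NOT LOW = HIGH
w1 = w0 XOR in3 = HIGH XOR HIGH = LOW
w2 = w1 XNOR in3 = LOW XNOR HIGH = LOW
w3 = w0 XOR w2 = HIGH XOR LOW = HIGH
w4 = w2 XOR in1 = LOW XOR HIGH = HIGH
w5 = w4 XOR in3 = HIGH XOR HIGH = LOW
w8 = w5 XOR w0 = LOW XOR HIGH = HIGH
w12 = in2 XNOR w5 = LOW XNOR LOW = HIGH
w15 = w12 XOR w8 = HIGH XOR HIGH = LOW

w1 = LOW; w3 = HIGH; w15 = LOW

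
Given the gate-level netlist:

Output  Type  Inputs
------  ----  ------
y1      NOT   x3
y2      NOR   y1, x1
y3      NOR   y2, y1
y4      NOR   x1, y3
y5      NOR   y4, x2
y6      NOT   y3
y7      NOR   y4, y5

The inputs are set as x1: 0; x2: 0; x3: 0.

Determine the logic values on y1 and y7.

y1 = NOT x3 = NOT 0 = 1
y2 = y1 NOR x1 = 1 NOR 0 = 0
y3 = y2 NOR y1 = 0 NOR 1 = 0
y4 = x1 NOR y3 = 0 NOR 0 = 1
y5 = y4 NOR x2 = 1 NOR 0 = 0
y7 = y4 NOR y5 = 1 NOR 0 = 0

y1 = 1, y7 = 0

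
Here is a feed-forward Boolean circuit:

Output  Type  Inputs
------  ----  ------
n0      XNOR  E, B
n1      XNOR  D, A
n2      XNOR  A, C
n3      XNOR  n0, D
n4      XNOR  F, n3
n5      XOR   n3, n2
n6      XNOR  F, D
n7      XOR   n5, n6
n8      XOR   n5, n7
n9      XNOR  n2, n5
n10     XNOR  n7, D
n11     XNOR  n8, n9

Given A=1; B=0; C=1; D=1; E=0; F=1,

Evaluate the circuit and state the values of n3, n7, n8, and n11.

n3 = 1  n7 = 1  n8 = 1  n11 = 0

n0 = E XNOR B = 0 XNOR 0 = 1
n2 = A XNOR C = 1 XNOR 1 = 1
n3 = n0 XNOR D = 1 XNOR 1 = 1
n5 = n3 XOR n2 = 1 XOR 1 = 0
n6 = F XNOR D = 1 XNOR 1 = 1
n7 = n5 XOR n6 = 0 XOR 1 = 1
n8 = n5 XOR n7 = 0 XOR 1 = 1
n9 = n2 XNOR n5 = 1 XNOR 0 = 0
n11 = n8 XNOR n9 = 1 XNOR 0 = 0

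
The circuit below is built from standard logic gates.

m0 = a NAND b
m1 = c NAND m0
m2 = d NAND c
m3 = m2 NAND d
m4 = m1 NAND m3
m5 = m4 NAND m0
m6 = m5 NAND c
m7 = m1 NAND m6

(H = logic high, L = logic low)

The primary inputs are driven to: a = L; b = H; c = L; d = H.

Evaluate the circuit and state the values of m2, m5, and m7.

m2 = H, m5 = L, m7 = L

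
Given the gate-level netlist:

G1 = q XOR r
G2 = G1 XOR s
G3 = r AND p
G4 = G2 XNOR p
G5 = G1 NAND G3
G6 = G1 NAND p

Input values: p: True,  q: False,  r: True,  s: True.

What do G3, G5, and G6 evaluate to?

G1 = q XOR r = False XOR True = True
G3 = r AND p = True AND True = True
G5 = G1 NAND G3 = True NAND True = False
G6 = G1 NAND p = True NAND True = False

G3 = True, G5 = False, G6 = False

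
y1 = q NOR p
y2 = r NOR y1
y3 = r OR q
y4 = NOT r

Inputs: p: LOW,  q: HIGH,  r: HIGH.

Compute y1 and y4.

y1 = q NOR p = HIGH NOR LOW = LOW
y4 = NOT r = NOT HIGH = LOW

y1 = LOW, y4 = LOW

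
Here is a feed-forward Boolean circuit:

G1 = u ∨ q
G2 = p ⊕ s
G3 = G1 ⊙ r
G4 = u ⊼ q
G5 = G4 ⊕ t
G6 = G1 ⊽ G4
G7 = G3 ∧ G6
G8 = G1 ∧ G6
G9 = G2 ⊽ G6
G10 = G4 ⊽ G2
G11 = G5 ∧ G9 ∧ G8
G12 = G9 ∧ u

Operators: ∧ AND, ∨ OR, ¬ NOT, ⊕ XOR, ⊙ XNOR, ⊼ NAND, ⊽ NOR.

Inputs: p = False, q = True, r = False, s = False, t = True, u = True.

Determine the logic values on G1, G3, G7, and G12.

G1 = u OR q = True OR True = True
G2 = p XOR s = False XOR False = False
G3 = G1 XNOR r = True XNOR False = False
G4 = u NAND q = True NAND True = False
G6 = G1 NOR G4 = True NOR False = False
G7 = G3 AND G6 = False AND False = False
G9 = G2 NOR G6 = False NOR False = True
G12 = G9 AND u = True AND True = True

G1 = True; G3 = False; G7 = False; G12 = True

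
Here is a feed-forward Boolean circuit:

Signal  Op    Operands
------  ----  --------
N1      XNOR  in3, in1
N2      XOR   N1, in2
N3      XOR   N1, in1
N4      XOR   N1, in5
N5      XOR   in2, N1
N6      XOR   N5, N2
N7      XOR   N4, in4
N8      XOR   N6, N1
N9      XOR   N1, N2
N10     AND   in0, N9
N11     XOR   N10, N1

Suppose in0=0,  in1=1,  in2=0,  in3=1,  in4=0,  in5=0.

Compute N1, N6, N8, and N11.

N1 = 1; N6 = 0; N8 = 1; N11 = 1

N1 = in3 XNOR in1 = 1 XNOR 1 = 1
N2 = N1 XOR in2 = 1 XOR 0 = 1
N5 = in2 XOR N1 = 0 XOR 1 = 1
N6 = N5 XOR N2 = 1 XOR 1 = 0
N8 = N6 XOR N1 = 0 XOR 1 = 1
N9 = N1 XOR N2 = 1 XOR 1 = 0
N10 = in0 AND N9 = 0 AND 0 = 0
N11 = N10 XOR N1 = 0 XOR 1 = 1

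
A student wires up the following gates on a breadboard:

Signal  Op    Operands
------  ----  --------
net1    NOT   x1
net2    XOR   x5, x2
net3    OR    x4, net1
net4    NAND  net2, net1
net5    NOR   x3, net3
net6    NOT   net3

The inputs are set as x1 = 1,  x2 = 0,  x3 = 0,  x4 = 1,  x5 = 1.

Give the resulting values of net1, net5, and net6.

net1 = NOT x1 = NOT 1 = 0
net3 = x4 OR net1 = 1 OR 0 = 1
net5 = x3 NOR net3 = 0 NOR 1 = 0
net6 = NOT net3 = NOT 1 = 0

net1 = 0; net5 = 0; net6 = 0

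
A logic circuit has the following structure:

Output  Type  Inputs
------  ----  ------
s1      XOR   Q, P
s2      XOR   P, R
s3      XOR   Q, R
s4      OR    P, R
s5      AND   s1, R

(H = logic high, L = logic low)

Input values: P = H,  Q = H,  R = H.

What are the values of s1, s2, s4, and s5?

s1 = Q XOR P = H XOR H = L
s2 = P XOR R = H XOR H = L
s4 = P OR R = H OR H = H
s5 = s1 AND R = L AND H = L

s1 = L  s2 = L  s4 = H  s5 = L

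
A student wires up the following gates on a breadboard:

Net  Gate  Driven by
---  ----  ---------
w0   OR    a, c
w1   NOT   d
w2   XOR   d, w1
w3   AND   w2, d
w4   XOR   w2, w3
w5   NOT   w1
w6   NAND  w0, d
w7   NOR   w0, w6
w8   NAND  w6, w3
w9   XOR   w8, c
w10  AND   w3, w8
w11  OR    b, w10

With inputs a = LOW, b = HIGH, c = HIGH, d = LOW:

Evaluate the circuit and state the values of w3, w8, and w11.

w3 = LOW, w8 = HIGH, w11 = HIGH

w0 = a OR c = LOW OR HIGH = HIGH
w1 = NOT d = NOT LOW = HIGH
w2 = d XOR w1 = LOW XOR HIGH = HIGH
w3 = w2 AND d = HIGH AND LOW = LOW
w6 = w0 NAND d = HIGH NAND LOW = HIGH
w8 = w6 NAND w3 = HIGH NAND LOW = HIGH
w10 = w3 AND w8 = LOW AND HIGH = LOW
w11 = b OR w10 = HIGH OR LOW = HIGH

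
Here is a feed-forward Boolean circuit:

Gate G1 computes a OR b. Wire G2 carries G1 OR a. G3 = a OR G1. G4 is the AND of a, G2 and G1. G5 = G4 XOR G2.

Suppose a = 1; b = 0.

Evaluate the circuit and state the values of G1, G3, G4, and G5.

G1 = a OR b = 1 OR 0 = 1
G2 = G1 OR a = 1 OR 1 = 1
G3 = a OR G1 = 1 OR 1 = 1
G4 = a AND G2 AND G1 = 1 AND 1 AND 1 = 1
G5 = G4 XOR G2 = 1 XOR 1 = 0

G1 = 1, G3 = 1, G4 = 1, G5 = 0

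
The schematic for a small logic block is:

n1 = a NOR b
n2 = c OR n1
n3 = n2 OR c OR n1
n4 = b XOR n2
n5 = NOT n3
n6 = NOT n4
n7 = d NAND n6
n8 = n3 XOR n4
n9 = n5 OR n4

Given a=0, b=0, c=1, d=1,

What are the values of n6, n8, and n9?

n6 = 0; n8 = 0; n9 = 1

n1 = a NOR b = 0 NOR 0 = 1
n2 = c OR n1 = 1 OR 1 = 1
n3 = n2 OR c OR n1 = 1 OR 1 OR 1 = 1
n4 = b XOR n2 = 0 XOR 1 = 1
n5 = NOT n3 = NOT 1 = 0
n6 = NOT n4 = NOT 1 = 0
n8 = n3 XOR n4 = 1 XOR 1 = 0
n9 = n5 OR n4 = 0 OR 1 = 1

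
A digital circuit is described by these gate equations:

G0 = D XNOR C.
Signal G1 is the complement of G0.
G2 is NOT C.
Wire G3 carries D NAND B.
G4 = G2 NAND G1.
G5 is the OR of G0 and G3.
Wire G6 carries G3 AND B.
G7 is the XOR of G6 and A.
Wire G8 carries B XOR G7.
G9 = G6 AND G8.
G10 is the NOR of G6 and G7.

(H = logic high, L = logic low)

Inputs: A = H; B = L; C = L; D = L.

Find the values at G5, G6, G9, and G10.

G5 = H; G6 = L; G9 = L; G10 = L

G0 = D XNOR C = L XNOR L = H
G3 = D NAND B = L NAND L = H
G5 = G0 OR G3 = H OR H = H
G6 = G3 AND B = H AND L = L
G7 = G6 XOR A = L XOR H = H
G8 = B XOR G7 = L XOR H = H
G9 = G6 AND G8 = L AND H = L
G10 = G6 NOR G7 = L NOR H = L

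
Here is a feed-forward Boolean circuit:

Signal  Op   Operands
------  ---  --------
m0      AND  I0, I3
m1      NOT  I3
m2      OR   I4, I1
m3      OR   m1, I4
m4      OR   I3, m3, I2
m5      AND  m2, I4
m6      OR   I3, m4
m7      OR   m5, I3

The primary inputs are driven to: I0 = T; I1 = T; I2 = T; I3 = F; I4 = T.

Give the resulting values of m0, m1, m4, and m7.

m0 = I0 AND I3 = T AND F = F
m1 = NOT I3 = NOT F = T
m2 = I4 OR I1 = T OR T = T
m3 = m1 OR I4 = T OR T = T
m4 = I3 OR m3 OR I2 = F OR T OR T = T
m5 = m2 AND I4 = T AND T = T
m7 = m5 OR I3 = T OR F = T

m0 = F  m1 = T  m4 = T  m7 = T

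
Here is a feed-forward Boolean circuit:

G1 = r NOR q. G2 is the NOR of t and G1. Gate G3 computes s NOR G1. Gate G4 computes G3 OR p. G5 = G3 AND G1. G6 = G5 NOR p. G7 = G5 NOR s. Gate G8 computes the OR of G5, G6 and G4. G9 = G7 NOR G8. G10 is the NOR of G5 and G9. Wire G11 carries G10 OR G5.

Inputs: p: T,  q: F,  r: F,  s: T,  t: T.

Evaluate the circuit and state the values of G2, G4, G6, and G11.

G2 = F  G4 = T  G6 = F  G11 = T

G1 = r NOR q = F NOR F = T
G2 = t NOR G1 = T NOR T = F
G3 = s NOR G1 = T NOR T = F
G4 = G3 OR p = F OR T = T
G5 = G3 AND G1 = F AND T = F
G6 = G5 NOR p = F NOR T = F
G7 = G5 NOR s = F NOR T = F
G8 = G5 OR G6 OR G4 = F OR F OR T = T
G9 = G7 NOR G8 = F NOR T = F
G10 = G5 NOR G9 = F NOR F = T
G11 = G10 OR G5 = T OR F = T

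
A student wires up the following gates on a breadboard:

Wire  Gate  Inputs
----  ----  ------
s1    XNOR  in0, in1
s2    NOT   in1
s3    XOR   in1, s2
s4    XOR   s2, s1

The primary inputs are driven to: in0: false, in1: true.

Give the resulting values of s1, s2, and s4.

s1 = in0 XNOR in1 = false XNOR true = false
s2 = NOT in1 = NOT true = false
s4 = s2 XOR s1 = false XOR false = false

s1 = false; s2 = false; s4 = false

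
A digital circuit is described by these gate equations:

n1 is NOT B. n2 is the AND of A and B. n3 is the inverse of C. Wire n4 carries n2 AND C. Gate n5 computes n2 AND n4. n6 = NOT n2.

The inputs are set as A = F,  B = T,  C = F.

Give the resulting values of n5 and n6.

n2 = A AND B = F AND T = F
n4 = n2 AND C = F AND F = F
n5 = n2 AND n4 = F AND F = F
n6 = NOT n2 = NOT F = T

n5 = F  n6 = T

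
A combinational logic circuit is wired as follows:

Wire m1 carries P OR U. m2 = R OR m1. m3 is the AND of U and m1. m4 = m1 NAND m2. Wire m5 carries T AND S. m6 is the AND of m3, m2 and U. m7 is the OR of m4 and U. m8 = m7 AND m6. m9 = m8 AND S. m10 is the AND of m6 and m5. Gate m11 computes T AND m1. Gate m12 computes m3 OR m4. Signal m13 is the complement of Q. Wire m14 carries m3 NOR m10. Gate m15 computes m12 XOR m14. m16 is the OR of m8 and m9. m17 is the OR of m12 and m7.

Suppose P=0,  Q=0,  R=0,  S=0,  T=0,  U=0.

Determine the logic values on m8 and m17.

m8 = 0, m17 = 1

m1 = P OR U = 0 OR 0 = 0
m2 = R OR m1 = 0 OR 0 = 0
m3 = U AND m1 = 0 AND 0 = 0
m4 = m1 NAND m2 = 0 NAND 0 = 1
m6 = m3 AND m2 AND U = 0 AND 0 AND 0 = 0
m7 = m4 OR U = 1 OR 0 = 1
m8 = m7 AND m6 = 1 AND 0 = 0
m12 = m3 OR m4 = 0 OR 1 = 1
m17 = m12 OR m7 = 1 OR 1 = 1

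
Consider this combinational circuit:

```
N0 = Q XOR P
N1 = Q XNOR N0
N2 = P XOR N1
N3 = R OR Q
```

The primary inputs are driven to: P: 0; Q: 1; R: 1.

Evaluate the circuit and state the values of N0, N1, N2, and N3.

N0 = 1, N1 = 1, N2 = 1, N3 = 1

N0 = Q XOR P = 1 XOR 0 = 1
N1 = Q XNOR N0 = 1 XNOR 1 = 1
N2 = P XOR N1 = 0 XOR 1 = 1
N3 = R OR Q = 1 OR 1 = 1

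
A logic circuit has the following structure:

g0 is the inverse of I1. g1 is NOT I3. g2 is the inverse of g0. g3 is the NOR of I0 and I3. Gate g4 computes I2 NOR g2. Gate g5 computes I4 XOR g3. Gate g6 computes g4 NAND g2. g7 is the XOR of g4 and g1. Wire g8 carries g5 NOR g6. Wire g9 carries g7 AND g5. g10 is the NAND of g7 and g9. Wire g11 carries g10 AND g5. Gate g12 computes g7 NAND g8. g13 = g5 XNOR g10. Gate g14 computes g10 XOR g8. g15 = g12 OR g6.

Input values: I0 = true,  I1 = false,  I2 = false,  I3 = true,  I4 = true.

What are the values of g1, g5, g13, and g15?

g0 = NOT I1 = NOT false = true
g1 = NOT I3 = NOT true = false
g2 = NOT g0 = NOT true = false
g3 = I0 NOR I3 = true NOR true = false
g4 = I2 NOR g2 = false NOR false = true
g5 = I4 XOR g3 = true XOR false = true
g6 = g4 NAND g2 = true NAND false = true
g7 = g4 XOR g1 = true XOR false = true
g8 = g5 NOR g6 = true NOR true = false
g9 = g7 AND g5 = true AND true = true
g10 = g7 NAND g9 = true NAND true = false
g12 = g7 NAND g8 = true NAND false = true
g13 = g5 XNOR g10 = true XNOR false = false
g15 = g12 OR g6 = true OR true = true

g1 = false  g5 = true  g13 = false  g15 = true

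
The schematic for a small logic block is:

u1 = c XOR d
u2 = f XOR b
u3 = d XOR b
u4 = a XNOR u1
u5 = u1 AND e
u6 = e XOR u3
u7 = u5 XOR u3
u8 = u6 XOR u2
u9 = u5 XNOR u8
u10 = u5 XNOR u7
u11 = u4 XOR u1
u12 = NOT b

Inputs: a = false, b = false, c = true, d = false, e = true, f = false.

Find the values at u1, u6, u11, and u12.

u1 = c XOR d = true XOR false = true
u3 = d XOR b = false XOR false = false
u4 = a XNOR u1 = false XNOR true = false
u6 = e XOR u3 = true XOR false = true
u11 = u4 XOR u1 = false XOR true = true
u12 = NOT b = NOT false = true

u1 = true  u6 = true  u11 = true  u12 = true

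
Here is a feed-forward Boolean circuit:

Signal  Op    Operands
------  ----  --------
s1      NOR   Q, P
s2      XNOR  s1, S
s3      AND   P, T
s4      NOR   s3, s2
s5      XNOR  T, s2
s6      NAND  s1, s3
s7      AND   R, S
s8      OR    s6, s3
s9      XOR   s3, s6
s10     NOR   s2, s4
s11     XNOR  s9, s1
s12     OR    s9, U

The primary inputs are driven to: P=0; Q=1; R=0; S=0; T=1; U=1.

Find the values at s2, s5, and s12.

s1 = Q NOR P = 1 NOR 0 = 0
s2 = s1 XNOR S = 0 XNOR 0 = 1
s3 = P AND T = 0 AND 1 = 0
s5 = T XNOR s2 = 1 XNOR 1 = 1
s6 = s1 NAND s3 = 0 NAND 0 = 1
s9 = s3 XOR s6 = 0 XOR 1 = 1
s12 = s9 OR U = 1 OR 1 = 1

s2 = 1, s5 = 1, s12 = 1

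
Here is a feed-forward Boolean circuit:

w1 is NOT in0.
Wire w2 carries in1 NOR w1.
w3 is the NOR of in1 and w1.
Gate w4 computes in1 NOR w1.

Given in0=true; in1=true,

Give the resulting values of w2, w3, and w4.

w2 = false; w3 = false; w4 = false

w1 = NOT in0 = NOT true = false
w2 = in1 NOR w1 = true NOR false = false
w3 = in1 NOR w1 = true NOR false = false
w4 = in1 NOR w1 = true NOR false = false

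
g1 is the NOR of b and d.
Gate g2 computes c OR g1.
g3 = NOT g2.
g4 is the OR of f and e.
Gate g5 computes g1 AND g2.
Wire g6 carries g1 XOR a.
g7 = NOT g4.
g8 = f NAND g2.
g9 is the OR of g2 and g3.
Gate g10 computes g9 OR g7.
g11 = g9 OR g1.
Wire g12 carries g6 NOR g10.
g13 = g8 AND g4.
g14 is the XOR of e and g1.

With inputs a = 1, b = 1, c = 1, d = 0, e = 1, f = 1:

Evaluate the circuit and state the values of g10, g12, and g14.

g1 = b NOR d = 1 NOR 0 = 0
g2 = c OR g1 = 1 OR 0 = 1
g3 = NOT g2 = NOT 1 = 0
g4 = f OR e = 1 OR 1 = 1
g6 = g1 XOR a = 0 XOR 1 = 1
g7 = NOT g4 = NOT 1 = 0
g9 = g2 OR g3 = 1 OR 0 = 1
g10 = g9 OR g7 = 1 OR 0 = 1
g12 = g6 NOR g10 = 1 NOR 1 = 0
g14 = e XOR g1 = 1 XOR 0 = 1

g10 = 1  g12 = 0  g14 = 1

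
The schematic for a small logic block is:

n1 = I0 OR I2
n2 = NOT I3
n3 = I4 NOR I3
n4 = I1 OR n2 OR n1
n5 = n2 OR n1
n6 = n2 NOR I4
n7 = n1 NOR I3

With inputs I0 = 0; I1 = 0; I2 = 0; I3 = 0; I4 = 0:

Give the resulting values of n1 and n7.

n1 = 0, n7 = 1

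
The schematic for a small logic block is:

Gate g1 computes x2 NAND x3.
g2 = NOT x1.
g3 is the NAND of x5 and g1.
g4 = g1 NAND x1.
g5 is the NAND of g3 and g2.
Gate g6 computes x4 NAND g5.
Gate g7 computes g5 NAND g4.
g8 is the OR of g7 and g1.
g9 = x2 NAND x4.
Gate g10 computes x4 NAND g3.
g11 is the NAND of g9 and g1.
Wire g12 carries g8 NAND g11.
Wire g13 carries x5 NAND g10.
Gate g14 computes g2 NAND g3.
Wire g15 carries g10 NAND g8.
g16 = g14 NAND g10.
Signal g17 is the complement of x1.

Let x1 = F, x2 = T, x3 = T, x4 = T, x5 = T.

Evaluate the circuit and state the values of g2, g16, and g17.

g2 = T  g16 = T  g17 = T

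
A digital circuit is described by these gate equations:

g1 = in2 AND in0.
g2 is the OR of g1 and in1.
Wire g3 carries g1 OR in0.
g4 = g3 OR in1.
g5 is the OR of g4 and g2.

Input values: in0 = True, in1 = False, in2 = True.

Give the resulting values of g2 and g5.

g1 = in2 AND in0 = True AND True = True
g2 = g1 OR in1 = True OR False = True
g3 = g1 OR in0 = True OR True = True
g4 = g3 OR in1 = True OR False = True
g5 = g4 OR g2 = True OR True = True

g2 = True; g5 = True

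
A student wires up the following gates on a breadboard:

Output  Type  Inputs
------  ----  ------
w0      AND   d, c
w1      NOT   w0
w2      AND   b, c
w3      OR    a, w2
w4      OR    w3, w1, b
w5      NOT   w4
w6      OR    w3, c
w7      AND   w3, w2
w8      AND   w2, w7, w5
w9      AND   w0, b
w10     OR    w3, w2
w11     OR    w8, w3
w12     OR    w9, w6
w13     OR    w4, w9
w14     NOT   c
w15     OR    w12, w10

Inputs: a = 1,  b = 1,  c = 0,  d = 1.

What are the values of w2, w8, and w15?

w2 = 0; w8 = 0; w15 = 1

w0 = d AND c = 1 AND 0 = 0
w1 = NOT w0 = NOT 0 = 1
w2 = b AND c = 1 AND 0 = 0
w3 = a OR w2 = 1 OR 0 = 1
w4 = w3 OR w1 OR b = 1 OR 1 OR 1 = 1
w5 = NOT w4 = NOT 1 = 0
w6 = w3 OR c = 1 OR 0 = 1
w7 = w3 AND w2 = 1 AND 0 = 0
w8 = w2 AND w7 AND w5 = 0 AND 0 AND 0 = 0
w9 = w0 AND b = 0 AND 1 = 0
w10 = w3 OR w2 = 1 OR 0 = 1
w12 = w9 OR w6 = 0 OR 1 = 1
w15 = w12 OR w10 = 1 OR 1 = 1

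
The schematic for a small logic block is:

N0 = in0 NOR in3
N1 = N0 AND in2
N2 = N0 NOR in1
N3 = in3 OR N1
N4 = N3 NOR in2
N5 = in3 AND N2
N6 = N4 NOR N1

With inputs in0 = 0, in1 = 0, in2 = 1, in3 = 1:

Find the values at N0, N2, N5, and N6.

N0 = 0  N2 = 1  N5 = 1  N6 = 1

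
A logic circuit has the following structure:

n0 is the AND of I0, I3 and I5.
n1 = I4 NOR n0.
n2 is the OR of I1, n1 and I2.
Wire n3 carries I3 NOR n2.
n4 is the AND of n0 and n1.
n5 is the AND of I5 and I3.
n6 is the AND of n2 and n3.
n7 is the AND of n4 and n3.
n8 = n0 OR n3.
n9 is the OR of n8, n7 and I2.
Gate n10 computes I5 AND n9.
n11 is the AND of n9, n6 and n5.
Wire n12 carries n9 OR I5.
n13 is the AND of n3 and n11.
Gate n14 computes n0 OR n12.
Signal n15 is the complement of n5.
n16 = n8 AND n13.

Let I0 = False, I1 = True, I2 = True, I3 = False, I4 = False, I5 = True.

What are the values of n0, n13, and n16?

n0 = False, n13 = False, n16 = False

n0 = I0 AND I3 AND I5 = False AND False AND True = False
n1 = I4 NOR n0 = False NOR False = True
n2 = I1 OR n1 OR I2 = True OR True OR True = True
n3 = I3 NOR n2 = False NOR True = False
n4 = n0 AND n1 = False AND True = False
n5 = I5 AND I3 = True AND False = False
n6 = n2 AND n3 = True AND False = False
n7 = n4 AND n3 = False AND False = False
n8 = n0 OR n3 = False OR False = False
n9 = n8 OR n7 OR I2 = False OR False OR True = True
n11 = n9 AND n6 AND n5 = True AND False AND False = False
n13 = n3 AND n11 = False AND False = False
n16 = n8 AND n13 = False AND False = False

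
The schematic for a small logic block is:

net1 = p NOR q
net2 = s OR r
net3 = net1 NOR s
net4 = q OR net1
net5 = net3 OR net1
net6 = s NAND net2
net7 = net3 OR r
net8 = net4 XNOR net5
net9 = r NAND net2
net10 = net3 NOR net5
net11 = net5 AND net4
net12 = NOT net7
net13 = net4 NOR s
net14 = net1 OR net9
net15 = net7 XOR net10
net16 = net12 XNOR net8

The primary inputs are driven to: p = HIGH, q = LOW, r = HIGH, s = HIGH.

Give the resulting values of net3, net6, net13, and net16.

net1 = p NOR q = HIGH NOR LOW = LOW
net2 = s OR r = HIGH OR HIGH = HIGH
net3 = net1 NOR s = LOW NOR HIGH = LOW
net4 = q OR net1 = LOW OR LOW = LOW
net5 = net3 OR net1 = LOW OR LOW = LOW
net6 = s NAND net2 = HIGH NAND HIGH = LOW
net7 = net3 OR r = LOW OR HIGH = HIGH
net8 = net4 XNOR net5 = LOW XNOR LOW = HIGH
net12 = NOT net7 = NOT HIGH = LOW
net13 = net4 NOR s = LOW NOR HIGH = LOW
net16 = net12 XNOR net8 = LOW XNOR HIGH = LOW

net3 = LOW, net6 = LOW, net13 = LOW, net16 = LOW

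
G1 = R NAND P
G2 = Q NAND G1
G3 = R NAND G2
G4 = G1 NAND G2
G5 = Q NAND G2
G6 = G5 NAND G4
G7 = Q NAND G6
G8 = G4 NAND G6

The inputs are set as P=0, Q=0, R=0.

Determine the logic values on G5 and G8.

G5 = 1, G8 = 1

G1 = R NAND P = 0 NAND 0 = 1
G2 = Q NAND G1 = 0 NAND 1 = 1
G4 = G1 NAND G2 = 1 NAND 1 = 0
G5 = Q NAND G2 = 0 NAND 1 = 1
G6 = G5 NAND G4 = 1 NAND 0 = 1
G8 = G4 NAND G6 = 0 NAND 1 = 1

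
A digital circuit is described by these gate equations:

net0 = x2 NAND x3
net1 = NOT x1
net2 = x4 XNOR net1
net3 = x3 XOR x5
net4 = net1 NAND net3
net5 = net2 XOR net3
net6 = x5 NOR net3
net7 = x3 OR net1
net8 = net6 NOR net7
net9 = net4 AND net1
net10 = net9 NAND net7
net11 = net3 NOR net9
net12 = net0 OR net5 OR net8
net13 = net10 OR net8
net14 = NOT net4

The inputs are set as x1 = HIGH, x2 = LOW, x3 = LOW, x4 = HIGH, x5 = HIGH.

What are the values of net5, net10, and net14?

net5 = HIGH, net10 = HIGH, net14 = LOW

net1 = NOT x1 = NOT HIGH = LOW
net2 = x4 XNOR net1 = HIGH XNOR LOW = LOW
net3 = x3 XOR x5 = LOW XOR HIGH = HIGH
net4 = net1 NAND net3 = LOW NAND HIGH = HIGH
net5 = net2 XOR net3 = LOW XOR HIGH = HIGH
net7 = x3 OR net1 = LOW OR LOW = LOW
net9 = net4 AND net1 = HIGH AND LOW = LOW
net10 = net9 NAND net7 = LOW NAND LOW = HIGH
net14 = NOT net4 = NOT HIGH = LOW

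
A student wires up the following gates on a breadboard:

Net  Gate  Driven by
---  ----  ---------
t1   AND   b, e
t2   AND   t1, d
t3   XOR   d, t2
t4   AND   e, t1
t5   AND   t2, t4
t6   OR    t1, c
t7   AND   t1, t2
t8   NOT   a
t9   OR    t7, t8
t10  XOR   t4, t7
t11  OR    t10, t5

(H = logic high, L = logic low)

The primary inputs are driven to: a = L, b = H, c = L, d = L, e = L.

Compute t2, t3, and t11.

t1 = b AND e = H AND L = L
t2 = t1 AND d = L AND L = L
t3 = d XOR t2 = L XOR L = L
t4 = e AND t1 = L AND L = L
t5 = t2 AND t4 = L AND L = L
t7 = t1 AND t2 = L AND L = L
t10 = t4 XOR t7 = L XOR L = L
t11 = t10 OR t5 = L OR L = L

t2 = L, t3 = L, t11 = L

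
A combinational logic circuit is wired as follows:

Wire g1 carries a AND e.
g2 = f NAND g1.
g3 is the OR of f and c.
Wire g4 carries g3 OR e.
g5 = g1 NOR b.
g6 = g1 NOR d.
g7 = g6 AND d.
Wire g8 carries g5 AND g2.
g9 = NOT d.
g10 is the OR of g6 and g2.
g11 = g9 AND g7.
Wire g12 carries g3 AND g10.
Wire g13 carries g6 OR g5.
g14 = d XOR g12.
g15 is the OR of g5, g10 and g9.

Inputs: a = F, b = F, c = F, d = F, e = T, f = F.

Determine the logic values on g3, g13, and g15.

g3 = F, g13 = T, g15 = T

g1 = a AND e = F AND T = F
g2 = f NAND g1 = F NAND F = T
g3 = f OR c = F OR F = F
g5 = g1 NOR b = F NOR F = T
g6 = g1 NOR d = F NOR F = T
g9 = NOT d = NOT F = T
g10 = g6 OR g2 = T OR T = T
g13 = g6 OR g5 = T OR T = T
g15 = g5 OR g10 OR g9 = T OR T OR T = T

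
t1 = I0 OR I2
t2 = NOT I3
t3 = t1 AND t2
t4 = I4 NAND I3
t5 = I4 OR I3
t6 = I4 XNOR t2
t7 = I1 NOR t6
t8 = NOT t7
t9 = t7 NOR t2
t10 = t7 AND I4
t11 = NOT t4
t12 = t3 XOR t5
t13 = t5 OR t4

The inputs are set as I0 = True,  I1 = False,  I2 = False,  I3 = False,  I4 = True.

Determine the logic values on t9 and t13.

t9 = False, t13 = True

t2 = NOT I3 = NOT False = True
t4 = I4 NAND I3 = True NAND False = True
t5 = I4 OR I3 = True OR False = True
t6 = I4 XNOR t2 = True XNOR True = True
t7 = I1 NOR t6 = False NOR True = False
t9 = t7 NOR t2 = False NOR True = False
t13 = t5 OR t4 = True OR True = True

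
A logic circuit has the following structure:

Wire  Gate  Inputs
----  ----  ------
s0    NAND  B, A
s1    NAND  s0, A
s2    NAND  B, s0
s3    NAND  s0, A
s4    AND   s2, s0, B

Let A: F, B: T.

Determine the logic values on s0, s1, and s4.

s0 = B NAND A = T NAND F = T
s1 = s0 NAND A = T NAND F = T
s2 = B NAND s0 = T NAND T = F
s4 = s2 AND s0 AND B = F AND T AND T = F

s0 = T  s1 = T  s4 = F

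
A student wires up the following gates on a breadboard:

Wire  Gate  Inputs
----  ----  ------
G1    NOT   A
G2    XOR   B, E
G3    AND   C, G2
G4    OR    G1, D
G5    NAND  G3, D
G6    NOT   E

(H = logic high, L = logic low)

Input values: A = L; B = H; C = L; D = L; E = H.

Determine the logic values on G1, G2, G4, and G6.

G1 = NOT A = NOT L = H
G2 = B XOR E = H XOR H = L
G4 = G1 OR D = H OR L = H
G6 = NOT E = NOT H = L

G1 = H, G2 = L, G4 = H, G6 = L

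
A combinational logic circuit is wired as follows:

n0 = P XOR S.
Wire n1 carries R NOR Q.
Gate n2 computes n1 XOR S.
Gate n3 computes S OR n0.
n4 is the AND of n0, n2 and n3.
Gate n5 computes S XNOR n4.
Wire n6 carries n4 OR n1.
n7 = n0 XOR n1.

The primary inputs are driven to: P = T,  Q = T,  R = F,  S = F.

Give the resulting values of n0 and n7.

n0 = P XOR S = T XOR F = T
n1 = R NOR Q = F NOR T = F
n7 = n0 XOR n1 = T XOR F = T

n0 = T, n7 = T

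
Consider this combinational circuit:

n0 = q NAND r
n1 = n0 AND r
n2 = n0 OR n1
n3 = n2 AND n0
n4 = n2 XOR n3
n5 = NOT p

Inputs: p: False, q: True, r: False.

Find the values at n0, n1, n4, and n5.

n0 = True, n1 = False, n4 = False, n5 = True

n0 = q NAND r = True NAND False = True
n1 = n0 AND r = True AND False = False
n2 = n0 OR n1 = True OR False = True
n3 = n2 AND n0 = True AND True = True
n4 = n2 XOR n3 = True XOR True = False
n5 = NOT p = NOT False = True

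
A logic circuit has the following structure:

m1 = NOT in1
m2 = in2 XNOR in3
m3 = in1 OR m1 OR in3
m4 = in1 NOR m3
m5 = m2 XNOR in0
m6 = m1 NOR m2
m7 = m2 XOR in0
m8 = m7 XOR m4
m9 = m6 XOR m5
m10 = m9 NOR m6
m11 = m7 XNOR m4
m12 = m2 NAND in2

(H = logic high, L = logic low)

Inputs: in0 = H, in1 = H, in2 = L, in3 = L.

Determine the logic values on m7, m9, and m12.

m1 = NOT in1 = NOT H = L
m2 = in2 XNOR in3 = L XNOR L = H
m5 = m2 XNOR in0 = H XNOR H = H
m6 = m1 NOR m2 = L NOR H = L
m7 = m2 XOR in0 = H XOR H = L
m9 = m6 XOR m5 = L XOR H = H
m12 = m2 NAND in2 = H NAND L = H

m7 = L; m9 = H; m12 = H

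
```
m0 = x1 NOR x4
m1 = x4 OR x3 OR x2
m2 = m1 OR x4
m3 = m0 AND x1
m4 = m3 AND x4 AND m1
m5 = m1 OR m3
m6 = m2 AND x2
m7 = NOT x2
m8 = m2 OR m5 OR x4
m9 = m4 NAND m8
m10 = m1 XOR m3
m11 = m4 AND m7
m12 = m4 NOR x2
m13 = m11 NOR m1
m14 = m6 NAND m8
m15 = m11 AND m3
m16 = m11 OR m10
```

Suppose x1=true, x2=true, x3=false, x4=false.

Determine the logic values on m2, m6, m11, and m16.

m2 = true; m6 = true; m11 = false; m16 = true

m0 = x1 NOR x4 = true NOR false = false
m1 = x4 OR x3 OR x2 = false OR false OR true = true
m2 = m1 OR x4 = true OR false = true
m3 = m0 AND x1 = false AND true = false
m4 = m3 AND x4 AND m1 = false AND false AND true = false
m6 = m2 AND x2 = true AND true = true
m7 = NOT x2 = NOT true = false
m10 = m1 XOR m3 = true XOR false = true
m11 = m4 AND m7 = false AND false = false
m16 = m11 OR m10 = false OR true = true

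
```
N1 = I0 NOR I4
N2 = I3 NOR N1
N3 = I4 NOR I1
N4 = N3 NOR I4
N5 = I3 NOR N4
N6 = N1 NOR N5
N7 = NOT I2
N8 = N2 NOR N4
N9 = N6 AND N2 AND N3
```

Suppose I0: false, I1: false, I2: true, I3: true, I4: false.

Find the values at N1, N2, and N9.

N1 = I0 NOR I4 = false NOR false = true
N2 = I3 NOR N1 = true NOR true = false
N3 = I4 NOR I1 = false NOR false = true
N4 = N3 NOR I4 = true NOR false = false
N5 = I3 NOR N4 = true NOR false = false
N6 = N1 NOR N5 = true NOR false = false
N9 = N6 AND N2 AND N3 = false AND false AND true = false

N1 = true, N2 = false, N9 = false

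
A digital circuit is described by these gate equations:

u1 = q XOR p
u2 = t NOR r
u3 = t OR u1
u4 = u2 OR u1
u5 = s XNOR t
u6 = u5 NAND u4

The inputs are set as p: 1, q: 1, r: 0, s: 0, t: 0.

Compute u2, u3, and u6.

u2 = 1; u3 = 0; u6 = 0

u1 = q XOR p = 1 XOR 1 = 0
u2 = t NOR r = 0 NOR 0 = 1
u3 = t OR u1 = 0 OR 0 = 0
u4 = u2 OR u1 = 1 OR 0 = 1
u5 = s XNOR t = 0 XNOR 0 = 1
u6 = u5 NAND u4 = 1 NAND 1 = 0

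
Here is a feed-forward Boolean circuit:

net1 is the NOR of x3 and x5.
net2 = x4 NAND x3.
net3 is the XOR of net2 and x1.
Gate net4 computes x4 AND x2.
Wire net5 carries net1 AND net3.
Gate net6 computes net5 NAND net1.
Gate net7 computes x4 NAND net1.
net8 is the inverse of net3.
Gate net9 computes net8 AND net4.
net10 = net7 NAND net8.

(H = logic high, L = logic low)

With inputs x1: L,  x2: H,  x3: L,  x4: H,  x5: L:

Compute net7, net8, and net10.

net1 = x3 NOR x5 = L NOR L = H
net2 = x4 NAND x3 = H NAND L = H
net3 = net2 XOR x1 = H XOR L = H
net7 = x4 NAND net1 = H NAND H = L
net8 = NOT net3 = NOT H = L
net10 = net7 NAND net8 = L NAND L = H

net7 = L  net8 = L  net10 = H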